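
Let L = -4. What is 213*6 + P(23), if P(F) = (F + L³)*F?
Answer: 335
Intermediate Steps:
P(F) = F*(-64 + F) (P(F) = (F + (-4)³)*F = (F - 64)*F = (-64 + F)*F = F*(-64 + F))
213*6 + P(23) = 213*6 + 23*(-64 + 23) = 1278 + 23*(-41) = 1278 - 943 = 335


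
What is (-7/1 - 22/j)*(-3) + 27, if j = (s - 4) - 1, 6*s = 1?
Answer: 996/29 ≈ 34.345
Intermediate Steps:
s = 1/6 (s = (1/6)*1 = 1/6 ≈ 0.16667)
j = -29/6 (j = (1/6 - 4) - 1 = -23/6 - 1 = -29/6 ≈ -4.8333)
(-7/1 - 22/j)*(-3) + 27 = (-7/1 - 22/(-29/6))*(-3) + 27 = (-7*1 - 22*(-6/29))*(-3) + 27 = (-7 + 132/29)*(-3) + 27 = -71/29*(-3) + 27 = 213/29 + 27 = 996/29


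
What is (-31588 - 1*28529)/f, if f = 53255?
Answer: -60117/53255 ≈ -1.1289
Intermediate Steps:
(-31588 - 1*28529)/f = (-31588 - 1*28529)/53255 = (-31588 - 28529)*(1/53255) = -60117*1/53255 = -60117/53255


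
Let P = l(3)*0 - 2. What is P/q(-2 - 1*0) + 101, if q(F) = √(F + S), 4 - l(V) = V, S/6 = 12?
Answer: 101 - √70/35 ≈ 100.76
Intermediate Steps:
S = 72 (S = 6*12 = 72)
l(V) = 4 - V
q(F) = √(72 + F) (q(F) = √(F + 72) = √(72 + F))
P = -2 (P = (4 - 1*3)*0 - 2 = (4 - 3)*0 - 2 = 1*0 - 2 = 0 - 2 = -2)
P/q(-2 - 1*0) + 101 = -2/√(72 + (-2 - 1*0)) + 101 = -2/√(72 + (-2 + 0)) + 101 = -2/√(72 - 2) + 101 = -2/√70 + 101 = (√70/70)*(-2) + 101 = -√70/35 + 101 = 101 - √70/35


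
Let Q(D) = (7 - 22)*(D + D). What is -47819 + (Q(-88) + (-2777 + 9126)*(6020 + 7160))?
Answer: 83634641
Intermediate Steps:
Q(D) = -30*D
-47819 + (Q(-88) + (-2777 + 9126)*(6020 + 7160)) = -47819 + (-30*(-88) + (-2777 + 9126)*(6020 + 7160)) = -47819 + (2640 + 6349*13180) = -47819 + (2640 + 83679820) = -47819 + 83682460 = 83634641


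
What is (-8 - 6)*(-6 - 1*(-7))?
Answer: -14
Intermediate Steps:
(-8 - 6)*(-6 - 1*(-7)) = -14*(-6 + 7) = -14*1 = -14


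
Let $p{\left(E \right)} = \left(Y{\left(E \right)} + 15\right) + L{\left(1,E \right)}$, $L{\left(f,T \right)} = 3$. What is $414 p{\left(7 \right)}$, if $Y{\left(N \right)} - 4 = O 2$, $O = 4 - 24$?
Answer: $-7452$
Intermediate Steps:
$O = -20$ ($O = 4 - 24 = -20$)
$Y{\left(N \right)} = -36$ ($Y{\left(N \right)} = 4 - 40 = -36$)
$p{\left(E \right)} = -18$ ($p{\left(E \right)} = \left(-36 + 15\right) + 3 = -21 + 3 = -18$)
$414 p{\left(7 \right)} = 414 \left(-18\right) = -7452$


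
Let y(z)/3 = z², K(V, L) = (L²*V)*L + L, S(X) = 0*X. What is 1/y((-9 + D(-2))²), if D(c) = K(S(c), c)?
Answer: 1/43923 ≈ 2.2767e-5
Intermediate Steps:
S(X) = 0
K(V, L) = L + V*L³ (K(V, L) = (V*L²)*L + L = V*L³ + L = L + V*L³)
D(c) = c (D(c) = c + 0*c³ = c + 0 = c)
y(z) = 3*z²
1/y((-9 + D(-2))²) = 1/(3*((-9 - 2)²)²) = 1/(3*((-11)²)²) = 1/(3*121²) = 1/(3*14641) = 1/43923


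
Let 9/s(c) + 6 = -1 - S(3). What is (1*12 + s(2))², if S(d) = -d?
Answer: 1521/16 ≈ 95.063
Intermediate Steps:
s(c) = -9/4 (s(c) = 9/(-6 + (-1 - (-1)*3)) = 9/(-6 + (-1 - 1*(-3))) = 9/(-6 + (-1 + 3)) = 9/(-6 + 2) = 9/(-4) = 9*(-¼) = -9/4)
(1*12 + s(2))² = (1*12 - 9/4)² = (12 - 9/4)² = (39/4)² = 1521/16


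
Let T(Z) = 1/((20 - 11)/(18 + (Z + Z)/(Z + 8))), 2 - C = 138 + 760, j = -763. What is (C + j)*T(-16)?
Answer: -12166/3 ≈ -4055.3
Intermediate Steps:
C = -896 (C = 2 - (138 + 760) = 2 - 1*898 = 2 - 898 = -896)
T(Z) = 2 + 2*Z/(9*(8 + Z)) (T(Z) = 1/(9/(18 + (2*Z)/(8 + Z))) = 1/(9/(18 + 2*Z/(8 + Z))) = 2 + 2*Z/(9*(8 + Z)))
(C + j)*T(-16) = (-896 - 763)*(4*(36 + 5*(-16))/(9*(8 - 16))) = -2212*(36 - 80)/(3*(-8)) = -2212*(-1)*(-44)/(3*8) = -1659*22/9 = -12166/3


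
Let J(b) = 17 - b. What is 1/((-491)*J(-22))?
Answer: -1/19149 ≈ -5.2222e-5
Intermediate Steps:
1/((-491)*J(-22)) = 1/((-491)*(17 - 1*(-22))) = -1/(491*(17 + 22)) = -1/491/39 = -1/491*1/39 = -1/19149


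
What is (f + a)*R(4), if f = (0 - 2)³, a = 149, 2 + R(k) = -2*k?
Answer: -1410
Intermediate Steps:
R(k) = -2 - 2*k
f = -8 (f = (-2)³ = -8)
(f + a)*R(4) = (-8 + 149)*(-2 - 2*4) = 141*(-2 - 8) = 141*(-10) = -1410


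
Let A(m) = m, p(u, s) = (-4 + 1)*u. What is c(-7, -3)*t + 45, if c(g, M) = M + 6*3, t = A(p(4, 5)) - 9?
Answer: -270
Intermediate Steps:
p(u, s) = -3*u
t = -21 (t = -3*4 - 9 = -12 - 9 = -21)
c(g, M) = 18 + M (c(g, M) = M + 18 = 18 + M)
c(-7, -3)*t + 45 = (18 - 3)*(-21) + 45 = 15*(-21) + 45 = -315 + 45 = -270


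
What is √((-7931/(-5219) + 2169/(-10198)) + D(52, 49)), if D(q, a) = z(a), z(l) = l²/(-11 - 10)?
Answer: I*√2881555214015117910/159670086 ≈ 10.631*I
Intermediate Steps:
z(l) = -l²/21 (z(l) = l²/(-21) = -l²/21)
D(q, a) = -a²/21
√((-7931/(-5219) + 2169/(-10198)) + D(52, 49)) = √((-7931/(-5219) + 2169/(-10198)) - 1/21*49²) = √((-7931*(-1/5219) + 2169*(-1/10198)) - 1/21*2401) = √((7931/5219 - 2169/10198) - 343/3) = √(69560327/53223362 - 343/3) = √(-18046932185/159670086) = I*√2881555214015117910/159670086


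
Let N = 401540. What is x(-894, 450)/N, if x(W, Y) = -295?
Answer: -59/80308 ≈ -0.00073467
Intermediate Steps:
x(-894, 450)/N = -295/401540 = -295*1/401540 = -59/80308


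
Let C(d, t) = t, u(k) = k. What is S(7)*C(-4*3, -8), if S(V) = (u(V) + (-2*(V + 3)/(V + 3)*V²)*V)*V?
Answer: 38024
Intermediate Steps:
S(V) = V*(V - 2*V³) (S(V) = (V + (-2*(V + 3)/(V + 3)*V²)*V)*V = (V + (-2*(3 + V)/(3 + V)*V²)*V)*V = (V + (-2*V²)*V)*V = (V - 2*V³)*V = V*(V - 2*V³))
S(7)*C(-4*3, -8) = (7² - 2*7⁴)*(-8) = (49 - 2*2401)*(-8) = (49 - 4802)*(-8) = -4753*(-8) = 38024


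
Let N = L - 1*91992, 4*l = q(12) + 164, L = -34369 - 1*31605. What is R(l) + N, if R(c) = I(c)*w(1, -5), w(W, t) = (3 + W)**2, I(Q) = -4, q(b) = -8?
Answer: -158030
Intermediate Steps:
L = -65974 (L = -34369 - 31605 = -65974)
l = 39 (l = (-8 + 164)/4 = (1/4)*156 = 39)
N = -157966 (N = -65974 - 1*91992 = -65974 - 91992 = -157966)
R(c) = -64 (R(c) = -4*(3 + 1)**2 = -4*4**2 = -4*16 = -64)
R(l) + N = -64 - 157966 = -158030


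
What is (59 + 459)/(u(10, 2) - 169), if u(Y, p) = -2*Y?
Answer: -74/27 ≈ -2.7407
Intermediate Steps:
(59 + 459)/(u(10, 2) - 169) = (59 + 459)/(-2*10 - 169) = 518/(-20 - 169) = 518/(-189) = 518*(-1/189) = -74/27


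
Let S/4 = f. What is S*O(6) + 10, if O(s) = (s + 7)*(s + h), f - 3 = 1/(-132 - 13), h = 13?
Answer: 430242/145 ≈ 2967.2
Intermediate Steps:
f = 434/145 (f = 3 + 1/(-132 - 13) = 3 + 1/(-145) = 3 - 1/145 = 434/145 ≈ 2.9931)
O(s) = (7 + s)*(13 + s) (O(s) = (s + 7)*(s + 13) = (7 + s)*(13 + s))
S = 1736/145 (S = 4*(434/145) = 1736/145 ≈ 11.972)
S*O(6) + 10 = 1736*(91 + 6**2 + 20*6)/145 + 10 = 1736*(91 + 36 + 120)/145 + 10 = (1736/145)*247 + 10 = 428792/145 + 10 = 430242/145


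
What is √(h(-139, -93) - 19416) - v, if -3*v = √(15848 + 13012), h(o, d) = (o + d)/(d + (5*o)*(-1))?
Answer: 2*√7215/3 + 2*I*√439785983/301 ≈ 56.627 + 139.34*I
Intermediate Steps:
h(o, d) = (d + o)/(d - 5*o)
v = -2*√7215/3 (v = -√(15848 + 13012)/3 = -2*√7215/3 ≈ -56.627)
√(h(-139, -93) - 19416) - v = √((-93 - 139)/(-93 - 5*(-139)) - 19416) - (-2)*√7215/3 = √(-232/(-93 + 695) - 19416) + 2*√7215/3 = √(-232/602 - 19416) + 2*√7215/3 = √((1/602)*(-232) - 19416) + 2*√7215/3 = √(-116/301 - 19416) + 2*√7215/3 = √(-5844332/301) + 2*√7215/3 = 2*I*√439785983/301 + 2*√7215/3 = 2*√7215/3 + 2*I*√439785983/301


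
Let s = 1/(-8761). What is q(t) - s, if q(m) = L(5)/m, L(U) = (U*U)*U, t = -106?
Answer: -1095019/928666 ≈ -1.1791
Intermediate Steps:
L(U) = U³ (L(U) = U²*U = U³)
q(m) = 125/m (q(m) = 5³/m = 125/m)
s = -1/8761 ≈ -0.00011414
q(t) - s = 125/(-106) - 1*(-1/8761) = 125*(-1/106) + 1/8761 = -125/106 + 1/8761 = -1095019/928666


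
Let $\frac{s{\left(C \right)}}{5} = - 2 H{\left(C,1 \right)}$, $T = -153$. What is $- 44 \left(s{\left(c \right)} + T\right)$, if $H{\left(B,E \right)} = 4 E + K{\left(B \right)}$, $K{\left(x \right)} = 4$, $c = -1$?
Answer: $10252$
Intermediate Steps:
$H{\left(B,E \right)} = 4 + 4 E$ ($H{\left(B,E \right)} = 4 E + 4 = 4 + 4 E$)
$s{\left(C \right)} = -80$ ($s{\left(C \right)} = 5 \left(- 2 \left(4 + 4 \cdot 1\right)\right) = 5 \left(- 2 \left(4 + 4\right)\right) = 5 \left(\left(-2\right) 8\right) = 5 \left(-16\right) = -80$)
$- 44 \left(s{\left(c \right)} + T\right) = - 44 \left(-80 - 153\right) = \left(-44\right) \left(-233\right) = 10252$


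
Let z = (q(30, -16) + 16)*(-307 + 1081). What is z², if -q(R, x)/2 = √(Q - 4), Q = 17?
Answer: 184515408 - 38340864*√13 ≈ 4.6275e+7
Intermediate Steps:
q(R, x) = -2*√13 (q(R, x) = -2*√(17 - 4) = -2*√13)
z = 12384 - 1548*√13 (z = (-2*√13 + 16)*(-307 + 1081) = (16 - 2*√13)*774 = 12384 - 1548*√13 ≈ 6802.6)
z² = (12384 - 1548*√13)²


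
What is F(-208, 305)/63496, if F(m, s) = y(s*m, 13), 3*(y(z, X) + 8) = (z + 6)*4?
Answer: -31720/23811 ≈ -1.3322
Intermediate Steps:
y(z, X) = 4*z/3 (y(z, X) = -8 + ((z + 6)*4)/3 = -8 + ((6 + z)*4)/3 = -8 + (24 + 4*z)/3 = -8 + (8 + 4*z/3) = 4*z/3)
F(m, s) = 4*m*s/3 (F(m, s) = 4*(s*m)/3 = 4*(m*s)/3 = 4*m*s/3)
F(-208, 305)/63496 = ((4/3)*(-208)*305)/63496 = -253760/3*1/63496 = -31720/23811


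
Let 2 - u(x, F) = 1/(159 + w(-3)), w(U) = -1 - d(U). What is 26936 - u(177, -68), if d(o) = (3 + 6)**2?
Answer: 2073919/77 ≈ 26934.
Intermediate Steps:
d(o) = 81 (d(o) = 9**2 = 81)
w(U) = -82 (w(U) = -1 - 1*81 = -1 - 81 = -82)
u(x, F) = 153/77 (u(x, F) = 2 - 1/(159 - 82) = 2 - 1/77 = 153/77)
26936 - u(177, -68) = 26936 - 1*153/77 = 26936 - 153/77 = 2073919/77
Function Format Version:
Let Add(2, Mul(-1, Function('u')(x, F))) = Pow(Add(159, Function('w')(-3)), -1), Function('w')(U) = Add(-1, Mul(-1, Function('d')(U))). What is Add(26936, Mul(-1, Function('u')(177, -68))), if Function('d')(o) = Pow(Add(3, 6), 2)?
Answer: Rational(2073919, 77) ≈ 26934.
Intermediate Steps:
Function('d')(o) = 81 (Function('d')(o) = Pow(9, 2) = 81)
Function('w')(U) = -82 (Function('w')(U) = Add(-1, Mul(-1, 81)) = Add(-1, -81) = -82)
Function('u')(x, F) = Rational(153, 77) (Function('u')(x, F) = Add(2, Mul(-1, Pow(Add(159, -82), -1))) = Add(2, Mul(-1, Pow(77, -1))) = Add(2, Mul(-1, Rational(1, 77))) = Add(2, Rational(-1, 77)) = Rational(153, 77))
Add(26936, Mul(-1, Function('u')(177, -68))) = Add(26936, Mul(-1, Rational(153, 77))) = Add(26936, Rational(-153, 77)) = Rational(2073919, 77)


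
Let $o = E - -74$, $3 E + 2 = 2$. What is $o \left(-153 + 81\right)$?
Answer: $-5328$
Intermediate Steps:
$E = 0$ ($E = - \frac{2}{3} + \frac{1}{3} \cdot 2 = - \frac{2}{3} + \frac{2}{3} = 0$)
$o = 74$ ($o = 0 - -74 = 0 + 74 = 74$)
$o \left(-153 + 81\right) = 74 \left(-153 + 81\right) = 74 \left(-72\right) = -5328$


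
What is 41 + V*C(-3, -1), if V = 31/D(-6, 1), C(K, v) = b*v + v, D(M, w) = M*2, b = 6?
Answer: 709/12 ≈ 59.083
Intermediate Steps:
D(M, w) = 2*M
C(K, v) = 7*v (C(K, v) = 6*v + v = 7*v)
V = -31/12 (V = 31/((2*(-6))) = 31/(-12) = 31*(-1/12) = -31/12 ≈ -2.5833)
41 + V*C(-3, -1) = 41 - 217*(-1)/12 = 41 - 31/12*(-7) = 41 + 217/12 = 709/12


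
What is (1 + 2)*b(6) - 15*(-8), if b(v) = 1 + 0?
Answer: 123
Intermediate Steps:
b(v) = 1
(1 + 2)*b(6) - 15*(-8) = (1 + 2)*1 - 15*(-8) = 3*1 + 120 = 3 + 120 = 123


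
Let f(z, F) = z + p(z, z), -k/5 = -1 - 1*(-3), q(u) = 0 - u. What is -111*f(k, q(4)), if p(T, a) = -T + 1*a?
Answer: 1110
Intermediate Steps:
p(T, a) = a - T (p(T, a) = -T + a = a - T)
q(u) = -u
k = -10 (k = -5*(-1 - 1*(-3)) = -5*(-1 + 3) = -5*2 = -10)
f(z, F) = z (f(z, F) = z + (z - z) = z + 0 = z)
-111*f(k, q(4)) = -111*(-10) = 1110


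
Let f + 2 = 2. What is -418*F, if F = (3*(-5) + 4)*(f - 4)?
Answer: -18392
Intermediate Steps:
f = 0 (f = -2 + 2 = 0)
F = 44 (F = (3*(-5) + 4)*(0 - 4) = (-15 + 4)*(-4) = -11*(-4) = 44)
-418*F = -418*44 = -18392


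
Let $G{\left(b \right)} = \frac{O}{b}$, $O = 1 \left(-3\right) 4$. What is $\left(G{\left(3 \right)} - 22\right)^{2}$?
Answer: $676$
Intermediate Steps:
$O = -12$ ($O = \left(-3\right) 4 = -12$)
$G{\left(b \right)} = - \frac{12}{b}$
$\left(G{\left(3 \right)} - 22\right)^{2} = \left(- \frac{12}{3} - 22\right)^{2} = \left(\left(-12\right) \frac{1}{3} - 22\right)^{2} = \left(-4 - 22\right)^{2} = \left(-26\right)^{2} = 676$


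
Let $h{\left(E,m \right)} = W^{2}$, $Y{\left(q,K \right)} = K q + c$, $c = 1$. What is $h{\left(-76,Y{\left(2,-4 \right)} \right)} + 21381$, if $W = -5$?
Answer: $21406$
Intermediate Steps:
$Y{\left(q,K \right)} = 1 + K q$ ($Y{\left(q,K \right)} = K q + 1 = 1 + K q$)
$h{\left(E,m \right)} = 25$ ($h{\left(E,m \right)} = \left(-5\right)^{2} = 25$)
$h{\left(-76,Y{\left(2,-4 \right)} \right)} + 21381 = 25 + 21381 = 21406$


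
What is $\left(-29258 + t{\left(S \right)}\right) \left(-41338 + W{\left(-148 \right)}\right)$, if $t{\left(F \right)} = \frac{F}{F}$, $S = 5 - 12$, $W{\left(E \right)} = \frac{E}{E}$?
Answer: $1209396609$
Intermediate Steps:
$W{\left(E \right)} = 1$
$S = -7$ ($S = 5 - 12 = -7$)
$t{\left(F \right)} = 1$
$\left(-29258 + t{\left(S \right)}\right) \left(-41338 + W{\left(-148 \right)}\right) = \left(-29258 + 1\right) \left(-41338 + 1\right) = \left(-29257\right) \left(-41337\right) = 1209396609$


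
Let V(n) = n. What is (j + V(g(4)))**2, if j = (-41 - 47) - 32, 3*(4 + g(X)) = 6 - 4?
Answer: 136900/9 ≈ 15211.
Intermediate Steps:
g(X) = -10/3 (g(X) = -4 + (6 - 4)/3 = -4 + (1/3)*2 = -4 + 2/3 = -10/3)
j = -120 (j = -88 - 32 = -120)
(j + V(g(4)))**2 = (-120 - 10/3)**2 = (-370/3)**2 = 136900/9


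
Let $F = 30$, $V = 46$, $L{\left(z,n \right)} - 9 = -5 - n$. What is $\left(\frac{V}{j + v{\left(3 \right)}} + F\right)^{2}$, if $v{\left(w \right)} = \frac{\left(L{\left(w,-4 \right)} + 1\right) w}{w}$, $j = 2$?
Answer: $\frac{141376}{121} \approx 1168.4$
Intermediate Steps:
$L{\left(z,n \right)} = 4 - n$ ($L{\left(z,n \right)} = 9 - \left(5 + n\right) = 4 - n$)
$v{\left(w \right)} = 9$ ($v{\left(w \right)} = \frac{\left(\left(4 - -4\right) + 1\right) w}{w} = \frac{\left(\left(4 + 4\right) + 1\right) w}{w} = \frac{\left(8 + 1\right) w}{w} = \frac{9 w}{w} = 9$)
$\left(\frac{V}{j + v{\left(3 \right)}} + F\right)^{2} = \left(\frac{46}{2 + 9} + 30\right)^{2} = \left(\frac{46}{11} + 30\right)^{2} = \left(\frac{376}{11}\right)^{2} = \frac{141376}{121}$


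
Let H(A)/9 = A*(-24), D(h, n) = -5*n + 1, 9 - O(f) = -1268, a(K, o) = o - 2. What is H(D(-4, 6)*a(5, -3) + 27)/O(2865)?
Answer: -37152/1277 ≈ -29.093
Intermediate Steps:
a(K, o) = -2 + o
O(f) = 1277 (O(f) = 9 - 1*(-1268) = 9 + 1268 = 1277)
D(h, n) = 1 - 5*n
H(A) = -216*A (H(A) = 9*(A*(-24)) = 9*(-24*A) = -216*A)
H(D(-4, 6)*a(5, -3) + 27)/O(2865) = -216*((1 - 5*6)*(-2 - 3) + 27)/1277 = -216*((1 - 30)*(-5) + 27)*(1/1277) = -216*(-29*(-5) + 27)*(1/1277) = -216*(145 + 27)*(1/1277) = -216*172*(1/1277) = -37152*1/1277 = -37152/1277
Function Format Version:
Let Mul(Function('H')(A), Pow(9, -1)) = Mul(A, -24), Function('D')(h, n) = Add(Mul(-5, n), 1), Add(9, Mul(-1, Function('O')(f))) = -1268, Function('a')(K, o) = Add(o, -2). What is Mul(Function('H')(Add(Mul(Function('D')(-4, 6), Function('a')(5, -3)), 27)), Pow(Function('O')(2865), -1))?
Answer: Rational(-37152, 1277) ≈ -29.093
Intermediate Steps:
Function('a')(K, o) = Add(-2, o)
Function('O')(f) = 1277 (Function('O')(f) = Add(9, Mul(-1, -1268)) = Add(9, 1268) = 1277)
Function('D')(h, n) = Add(1, Mul(-5, n))
Function('H')(A) = Mul(-216, A) (Function('H')(A) = Mul(9, Mul(A, -24)) = Mul(9, Mul(-24, A)) = Mul(-216, A))
Mul(Function('H')(Add(Mul(Function('D')(-4, 6), Function('a')(5, -3)), 27)), Pow(Function('O')(2865), -1)) = Mul(Mul(-216, Add(Mul(Add(1, Mul(-5, 6)), Add(-2, -3)), 27)), Pow(1277, -1)) = Mul(Mul(-216, Add(Mul(Add(1, -30), -5), 27)), Rational(1, 1277)) = Mul(Mul(-216, Add(Mul(-29, -5), 27)), Rational(1, 1277)) = Mul(Mul(-216, Add(145, 27)), Rational(1, 1277)) = Mul(Mul(-216, 172), Rational(1, 1277)) = Mul(-37152, Rational(1, 1277)) = Rational(-37152, 1277)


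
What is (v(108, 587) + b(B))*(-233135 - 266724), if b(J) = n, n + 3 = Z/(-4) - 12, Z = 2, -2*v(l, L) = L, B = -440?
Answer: 154456431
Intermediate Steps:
v(l, L) = -L/2
n = -31/2 (n = -3 + (2/(-4) - 12) = -3 + (2*(-¼) - 12) = -3 + (-½ - 12) = -3 - 25/2 = -31/2 ≈ -15.500)
b(J) = -31/2
(v(108, 587) + b(B))*(-233135 - 266724) = (-½*587 - 31/2)*(-233135 - 266724) = (-587/2 - 31/2)*(-499859) = -309*(-499859) = 154456431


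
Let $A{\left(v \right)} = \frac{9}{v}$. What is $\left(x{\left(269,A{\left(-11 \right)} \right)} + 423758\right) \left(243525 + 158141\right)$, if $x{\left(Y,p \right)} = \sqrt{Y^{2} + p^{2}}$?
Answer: $170209180828 + \frac{401666 \sqrt{8755762}}{11} \approx 1.7032 \cdot 10^{11}$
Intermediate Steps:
$\left(x{\left(269,A{\left(-11 \right)} \right)} + 423758\right) \left(243525 + 158141\right) = \left(\sqrt{269^{2} + \left(\frac{9}{-11}\right)^{2}} + 423758\right) \left(243525 + 158141\right) = \left(\sqrt{72361 + \left(9 \left(- \frac{1}{11}\right)\right)^{2}} + 423758\right) 401666 = \left(\sqrt{72361 + \left(- \frac{9}{11}\right)^{2}} + 423758\right) 401666 = \left(\sqrt{72361 + \frac{81}{121}} + 423758\right) 401666 = \left(\sqrt{\frac{8755762}{121}} + 423758\right) 401666 = \left(\frac{\sqrt{8755762}}{11} + 423758\right) 401666 = \left(423758 + \frac{\sqrt{8755762}}{11}\right) 401666 = 170209180828 + \frac{401666 \sqrt{8755762}}{11}$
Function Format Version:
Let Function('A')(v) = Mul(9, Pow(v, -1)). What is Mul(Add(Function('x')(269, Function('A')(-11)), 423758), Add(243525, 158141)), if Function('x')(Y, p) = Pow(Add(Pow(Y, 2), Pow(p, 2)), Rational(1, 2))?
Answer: Add(170209180828, Mul(Rational(401666, 11), Pow(8755762, Rational(1, 2)))) ≈ 1.7032e+11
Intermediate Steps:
Mul(Add(Function('x')(269, Function('A')(-11)), 423758), Add(243525, 158141)) = Mul(Add(Pow(Add(Pow(269, 2), Pow(Mul(9, Pow(-11, -1)), 2)), Rational(1, 2)), 423758), Add(243525, 158141)) = Mul(Add(Pow(Add(72361, Pow(Mul(9, Rational(-1, 11)), 2)), Rational(1, 2)), 423758), 401666) = Mul(Add(Pow(Add(72361, Pow(Rational(-9, 11), 2)), Rational(1, 2)), 423758), 401666) = Mul(Add(Pow(Add(72361, Rational(81, 121)), Rational(1, 2)), 423758), 401666) = Mul(Add(Pow(Rational(8755762, 121), Rational(1, 2)), 423758), 401666) = Mul(Add(Mul(Rational(1, 11), Pow(8755762, Rational(1, 2))), 423758), 401666) = Mul(Add(423758, Mul(Rational(1, 11), Pow(8755762, Rational(1, 2)))), 401666) = Add(170209180828, Mul(Rational(401666, 11), Pow(8755762, Rational(1, 2))))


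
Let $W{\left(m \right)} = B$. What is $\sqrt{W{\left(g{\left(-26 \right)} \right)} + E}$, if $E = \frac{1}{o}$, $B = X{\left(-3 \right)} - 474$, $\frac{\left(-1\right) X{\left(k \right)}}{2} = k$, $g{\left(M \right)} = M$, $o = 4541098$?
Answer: $\frac{i \sqrt{9650895244801574}}{4541098} \approx 21.633 i$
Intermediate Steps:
$X{\left(k \right)} = - 2 k$
$B = -468$ ($B = \left(-2\right) \left(-3\right) - 474 = 6 - 474 = -468$)
$W{\left(m \right)} = -468$
$E = \frac{1}{4541098} \approx 2.2021 \cdot 10^{-7}$
$\sqrt{W{\left(g{\left(-26 \right)} \right)} + E} = \sqrt{-468 + \frac{1}{4541098}} = \sqrt{- \frac{2125233863}{4541098}} = \frac{i \sqrt{9650895244801574}}{4541098}$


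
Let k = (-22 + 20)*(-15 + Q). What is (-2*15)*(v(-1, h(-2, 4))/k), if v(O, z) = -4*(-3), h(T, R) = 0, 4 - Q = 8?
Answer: -180/19 ≈ -9.4737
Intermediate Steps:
Q = -4 (Q = 4 - 1*8 = 4 - 8 = -4)
v(O, z) = 12
k = 38 (k = (-22 + 20)*(-15 - 4) = -2*(-19) = 38)
(-2*15)*(v(-1, h(-2, 4))/k) = (-2*15)*(12/38) = -360/38 = -30*6/19 = -180/19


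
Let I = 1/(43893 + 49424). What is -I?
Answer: -1/93317 ≈ -1.0716e-5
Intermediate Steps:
I = 1/93317 ≈ 1.0716e-5
-I = -1*1/93317 = -1/93317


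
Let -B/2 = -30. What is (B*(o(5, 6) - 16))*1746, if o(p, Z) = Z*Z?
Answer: 2095200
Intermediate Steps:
B = 60 (B = -2*(-30) = 60)
o(p, Z) = Z²
(B*(o(5, 6) - 16))*1746 = (60*(6² - 16))*1746 = (60*(36 - 16))*1746 = (60*20)*1746 = 1200*1746 = 2095200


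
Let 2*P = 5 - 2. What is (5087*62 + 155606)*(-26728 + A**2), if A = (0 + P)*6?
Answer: -12550737000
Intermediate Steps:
P = 3/2 (P = (5 - 2)/2 = (1/2)*3 = 3/2 ≈ 1.5000)
A = 9 (A = (0 + 3/2)*6 = (3/2)*6 = 9)
(5087*62 + 155606)*(-26728 + A**2) = (5087*62 + 155606)*(-26728 + 9**2) = (315394 + 155606)*(-26728 + 81) = 471000*(-26647) = -12550737000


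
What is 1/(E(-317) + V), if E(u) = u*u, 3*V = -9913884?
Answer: -1/3204139 ≈ -3.1210e-7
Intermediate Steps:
V = -3304628 (V = (⅓)*(-9913884) = -3304628)
E(u) = u²
1/(E(-317) + V) = 1/((-317)² - 3304628) = 1/(100489 - 3304628) = 1/(-3204139) = -1/3204139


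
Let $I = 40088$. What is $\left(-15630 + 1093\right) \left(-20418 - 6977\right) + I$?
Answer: $398281203$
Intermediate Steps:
$\left(-15630 + 1093\right) \left(-20418 - 6977\right) + I = \left(-15630 + 1093\right) \left(-20418 - 6977\right) + 40088 = \left(-14537\right) \left(-27395\right) + 40088 = 398241115 + 40088 = 398281203$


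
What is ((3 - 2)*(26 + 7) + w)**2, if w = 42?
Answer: 5625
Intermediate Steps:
((3 - 2)*(26 + 7) + w)**2 = ((3 - 2)*(26 + 7) + 42)**2 = (1*33 + 42)**2 = (33 + 42)**2 = 75**2 = 5625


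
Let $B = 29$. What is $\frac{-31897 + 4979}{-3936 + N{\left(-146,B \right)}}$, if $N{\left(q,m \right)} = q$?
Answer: $\frac{13459}{2041} \approx 6.5943$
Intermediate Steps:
$\frac{-31897 + 4979}{-3936 + N{\left(-146,B \right)}} = \frac{-31897 + 4979}{-3936 - 146} = - \frac{26918}{-4082} = \left(-26918\right) \left(- \frac{1}{4082}\right) = \frac{13459}{2041}$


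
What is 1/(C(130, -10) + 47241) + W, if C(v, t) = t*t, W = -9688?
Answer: -458639607/47341 ≈ -9688.0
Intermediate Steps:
C(v, t) = t²
1/(C(130, -10) + 47241) + W = 1/((-10)² + 47241) - 9688 = 1/(100 + 47241) - 9688 = 1/47341 - 9688 = -458639607/47341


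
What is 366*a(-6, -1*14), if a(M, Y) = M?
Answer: -2196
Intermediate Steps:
366*a(-6, -1*14) = 366*(-6) = -2196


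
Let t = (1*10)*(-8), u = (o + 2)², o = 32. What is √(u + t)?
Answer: 2*√269 ≈ 32.802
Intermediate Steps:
u = 1156 (u = (32 + 2)² = 34² = 1156)
t = -80 (t = 10*(-8) = -80)
√(u + t) = √(1156 - 80) = √1076 = 2*√269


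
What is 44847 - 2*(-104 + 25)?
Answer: 45005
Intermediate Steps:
44847 - 2*(-104 + 25) = 44847 - 2*(-79) = 44847 - 1*(-158) = 44847 + 158 = 45005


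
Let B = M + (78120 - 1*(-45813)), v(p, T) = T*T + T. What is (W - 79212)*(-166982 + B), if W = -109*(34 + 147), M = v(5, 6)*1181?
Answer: -648360373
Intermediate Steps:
v(p, T) = T + T² (v(p, T) = T² + T = T + T²)
M = 49602 (M = (6*(1 + 6))*1181 = (6*7)*1181 = 42*1181 = 49602)
B = 173535 (B = 49602 + (78120 - 1*(-45813)) = 49602 + (78120 + 45813) = 49602 + 123933 = 173535)
W = -19729 (W = -109*181 = -19729)
(W - 79212)*(-166982 + B) = (-19729 - 79212)*(-166982 + 173535) = -98941*6553 = -648360373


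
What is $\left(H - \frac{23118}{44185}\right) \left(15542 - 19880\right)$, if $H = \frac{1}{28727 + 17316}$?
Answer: $\frac{4617271282482}{2034409955} \approx 2269.6$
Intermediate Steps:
$H = \frac{1}{46043} \approx 2.1719 \cdot 10^{-5}$
$\left(H - \frac{23118}{44185}\right) \left(15542 - 19880\right) = \left(\frac{1}{46043} - \frac{23118}{44185}\right) \left(15542 - 19880\right) = \left(\frac{1}{46043} - \frac{23118}{44185}\right) \left(-4338\right) = \left(- \frac{1064377889}{2034409955}\right) \left(-4338\right) = \frac{4617271282482}{2034409955}$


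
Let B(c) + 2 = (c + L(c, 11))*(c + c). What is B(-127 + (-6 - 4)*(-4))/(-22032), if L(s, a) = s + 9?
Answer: -7177/5508 ≈ -1.3030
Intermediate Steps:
L(s, a) = 9 + s
B(c) = -2 + 2*c*(9 + 2*c) (B(c) = -2 + (c + (9 + c))*(c + c) = -2 + (9 + 2*c)*(2*c) = -2 + 2*c*(9 + 2*c))
B(-127 + (-6 - 4)*(-4))/(-22032) = (-2 + 4*(-127 + (-6 - 4)*(-4))² + 18*(-127 + (-6 - 4)*(-4)))/(-22032) = (-2 + 4*(-127 - 10*(-4))² + 18*(-127 - 10*(-4)))*(-1/22032) = (-2 + 4*(-127 + 40)² + 18*(-127 + 40))*(-1/22032) = (-2 + 4*(-87)² + 18*(-87))*(-1/22032) = (-2 + 4*7569 - 1566)*(-1/22032) = (-2 + 30276 - 1566)*(-1/22032) = 28708*(-1/22032) = -7177/5508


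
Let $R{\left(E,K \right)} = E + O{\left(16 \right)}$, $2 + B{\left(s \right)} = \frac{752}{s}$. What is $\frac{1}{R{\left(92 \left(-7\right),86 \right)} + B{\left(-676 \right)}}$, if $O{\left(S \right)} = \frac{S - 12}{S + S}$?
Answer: $- \frac{1352}{874727} \approx -0.0015456$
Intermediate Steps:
$O{\left(S \right)} = \frac{-12 + S}{2 S}$
$B{\left(s \right)} = -2 + \frac{752}{s}$
$R{\left(E,K \right)} = \frac{1}{8} + E$ ($R{\left(E,K \right)} = E + \frac{-12 + 16}{2 \cdot 16} = E + \frac{1}{2} \cdot \frac{1}{16} \cdot 4 = E + \frac{1}{8} = \frac{1}{8} + E$)
$\frac{1}{R{\left(92 \left(-7\right),86 \right)} + B{\left(-676 \right)}} = \frac{1}{\left(\frac{1}{8} + 92 \left(-7\right)\right) - \left(2 - \frac{752}{-676}\right)} = \frac{1}{\left(\frac{1}{8} - 644\right) + \left(-2 + 752 \left(- \frac{1}{676}\right)\right)} = \frac{1}{- \frac{5151}{8} - \frac{526}{169}} = \frac{1}{- \frac{874727}{1352}} = - \frac{1352}{874727}$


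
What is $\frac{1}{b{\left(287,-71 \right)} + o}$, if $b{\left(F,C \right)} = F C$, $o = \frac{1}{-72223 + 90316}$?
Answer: $- \frac{18093}{368681060} \approx -4.9075 \cdot 10^{-5}$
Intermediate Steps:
$o = \frac{1}{18093} \approx 5.527 \cdot 10^{-5}$
$b{\left(F,C \right)} = C F$
$\frac{1}{b{\left(287,-71 \right)} + o} = \frac{1}{\left(-71\right) 287 + \frac{1}{18093}} = \frac{1}{-20377 + \frac{1}{18093}} = \frac{1}{- \frac{368681060}{18093}} = - \frac{18093}{368681060}$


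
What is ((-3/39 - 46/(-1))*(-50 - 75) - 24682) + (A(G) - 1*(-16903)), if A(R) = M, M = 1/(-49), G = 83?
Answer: -8611861/637 ≈ -13519.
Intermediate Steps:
M = -1/49 ≈ -0.020408
A(R) = -1/49
((-3/39 - 46/(-1))*(-50 - 75) - 24682) + (A(G) - 1*(-16903)) = ((-3/39 - 46/(-1))*(-50 - 75) - 24682) + (-1/49 - 1*(-16903)) = ((-3*1/39 - 46*(-1))*(-125) - 24682) + (-1/49 + 16903) = ((-1/13 + 46)*(-125) - 24682) + 828246/49 = ((597/13)*(-125) - 24682) + 828246/49 = (-74625/13 - 24682) + 828246/49 = -395491/13 + 828246/49 = -8611861/637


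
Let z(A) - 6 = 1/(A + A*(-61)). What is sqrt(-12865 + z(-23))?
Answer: I*sqrt(6122169555)/690 ≈ 113.4*I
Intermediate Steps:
z(A) = 6 - 1/(60*A) (z(A) = 6 + 1/(A + A*(-61)) = 6 + 1/(A - 61*A) = 6 + 1/(-60*A) = 6 - 1/(60*A))
sqrt(-12865 + z(-23)) = sqrt(-12865 + (6 - 1/60/(-23))) = sqrt(-12865 + (6 - 1/60*(-1/23))) = sqrt(-12865 + (6 + 1/1380)) = sqrt(-12865 + 8281/1380) = sqrt(-17745419/1380) = I*sqrt(6122169555)/690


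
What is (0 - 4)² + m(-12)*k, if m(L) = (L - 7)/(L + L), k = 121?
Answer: 2683/24 ≈ 111.79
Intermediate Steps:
m(L) = (-7 + L)/(2*L) (m(L) = (-7 + L)/((2*L)) = (-7 + L)*(1/(2*L)) = (-7 + L)/(2*L))
(0 - 4)² + m(-12)*k = (0 - 4)² + ((½)*(-7 - 12)/(-12))*121 = (-4)² + ((½)*(-1/12)*(-19))*121 = 16 + (19/24)*121 = 16 + 2299/24 = 2683/24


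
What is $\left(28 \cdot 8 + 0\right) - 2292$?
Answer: $-2068$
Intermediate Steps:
$\left(28 \cdot 8 + 0\right) - 2292 = \left(224 + 0\right) - 2292 = 224 - 2292 = -2068$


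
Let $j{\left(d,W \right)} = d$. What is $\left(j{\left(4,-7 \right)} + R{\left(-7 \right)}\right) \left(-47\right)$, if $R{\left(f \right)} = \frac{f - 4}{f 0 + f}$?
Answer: $- \frac{1833}{7} \approx -261.86$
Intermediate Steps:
$R{\left(f \right)} = \frac{-4 + f}{f}$ ($R{\left(f \right)} = \frac{-4 + f}{0 + f} = \frac{-4 + f}{f}$)
$\left(j{\left(4,-7 \right)} + R{\left(-7 \right)}\right) \left(-47\right) = \left(4 + \frac{-4 - 7}{-7}\right) \left(-47\right) = \left(4 - - \frac{11}{7}\right) \left(-47\right) = \left(4 + \frac{11}{7}\right) \left(-47\right) = \frac{39}{7} \left(-47\right) = - \frac{1833}{7}$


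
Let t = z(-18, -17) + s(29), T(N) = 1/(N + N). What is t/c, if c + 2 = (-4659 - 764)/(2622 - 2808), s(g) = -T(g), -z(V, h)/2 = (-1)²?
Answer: -10881/146479 ≈ -0.074284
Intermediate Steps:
T(N) = 1/(2*N)
z(V, h) = -2 (z(V, h) = -2*(-1)² = -2*1 = -2)
s(g) = -1/(2*g)
t = -117/58 (t = -2 - ½/29 = -2 - ½*1/29 = -2 - 1/58 = -117/58 ≈ -2.0172)
c = 5051/186 (c = -2 + (-4659 - 764)/(2622 - 2808) = -2 - 5423/(-186) = -2 - 5423*(-1/186) = -2 + 5423/186 = 5051/186 ≈ 27.156)
t/c = -117/(58*5051/186) = -117/58*186/5051 = -10881/146479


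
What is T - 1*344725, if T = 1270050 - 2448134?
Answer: -1522809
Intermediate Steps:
T = -1178084
T - 1*344725 = -1178084 - 1*344725 = -1178084 - 344725 = -1522809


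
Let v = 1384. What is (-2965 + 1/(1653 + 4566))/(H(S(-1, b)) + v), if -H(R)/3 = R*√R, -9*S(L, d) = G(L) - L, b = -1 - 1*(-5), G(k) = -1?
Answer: -9219667/4303548 ≈ -2.1423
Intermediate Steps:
b = 4 (b = -1 + 5 = 4)
S(L, d) = ⅑ + L/9 (S(L, d) = -(-1 - L)/9 = ⅑ + L/9)
H(R) = -3*R^(3/2) (H(R) = -3*R*√R = -3*R^(3/2))
(-2965 + 1/(1653 + 4566))/(H(S(-1, b)) + v) = (-2965 + 1/(1653 + 4566))/(-3*(⅑ + (⅑)*(-1))^(3/2) + 1384) = (-2965 + 1/6219)/(-3*(⅑ - ⅑)^(3/2) + 1384) = (-2965 + 1/6219)/(-3*0^(3/2) + 1384) = -18439334/(6219*(-3*0 + 1384)) = -18439334/(6219*(0 + 1384)) = -18439334/6219/1384 = -18439334/6219*1/1384 = -9219667/4303548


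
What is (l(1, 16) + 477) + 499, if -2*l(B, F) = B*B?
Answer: 1951/2 ≈ 975.50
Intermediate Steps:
l(B, F) = -B²/2 (l(B, F) = -B*B/2 = -B²/2)
(l(1, 16) + 477) + 499 = (-½*1² + 477) + 499 = (-½*1 + 477) + 499 = (-½ + 477) + 499 = 953/2 + 499 = 1951/2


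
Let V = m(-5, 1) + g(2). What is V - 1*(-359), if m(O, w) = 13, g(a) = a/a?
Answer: 373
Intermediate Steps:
g(a) = 1
V = 14 (V = 13 + 1 = 14)
V - 1*(-359) = 14 - 1*(-359) = 14 + 359 = 373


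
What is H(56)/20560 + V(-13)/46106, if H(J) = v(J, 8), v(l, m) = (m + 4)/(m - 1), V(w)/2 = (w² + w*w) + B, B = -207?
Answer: 4782539/829446940 ≈ 0.0057659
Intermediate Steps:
V(w) = -414 + 4*w² (V(w) = 2*((w² + w*w) - 207) = 2*((w² + w²) - 207) = 2*(2*w² - 207) = 2*(-207 + 2*w²) = -414 + 4*w²)
v(l, m) = (4 + m)/(-1 + m)
H(J) = 12/7 (H(J) = (4 + 8)/(-1 + 8) = 12/7)
H(56)/20560 + V(-13)/46106 = (12/7)/20560 + (-414 + 4*(-13)²)/46106 = (12/7)*(1/20560) + (-414 + 4*169)*(1/46106) = 3/35980 + (-414 + 676)*(1/46106) = 3/35980 + 262*(1/46106) = 3/35980 + 131/23053 = 4782539/829446940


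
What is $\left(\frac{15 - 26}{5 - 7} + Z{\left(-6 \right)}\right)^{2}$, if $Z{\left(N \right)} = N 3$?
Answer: $\frac{625}{4} \approx 156.25$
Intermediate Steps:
$Z{\left(N \right)} = 3 N$
$\left(\frac{15 - 26}{5 - 7} + Z{\left(-6 \right)}\right)^{2} = \left(\frac{15 - 26}{5 - 7} + 3 \left(-6\right)\right)^{2} = \left(- \frac{11}{-2} - 18\right)^{2} = \left(\left(-11\right) \left(- \frac{1}{2}\right) - 18\right)^{2} = \left(\frac{11}{2} - 18\right)^{2} = \left(- \frac{25}{2}\right)^{2} = \frac{625}{4}$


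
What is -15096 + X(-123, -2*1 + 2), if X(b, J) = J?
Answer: -15096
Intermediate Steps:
-15096 + X(-123, -2*1 + 2) = -15096 + (-2*1 + 2) = -15096 + (-2 + 2) = -15096 + 0 = -15096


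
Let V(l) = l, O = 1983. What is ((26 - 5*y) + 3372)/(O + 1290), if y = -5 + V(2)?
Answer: 3413/3273 ≈ 1.0428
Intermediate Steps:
y = -3 (y = -5 + 2 = -3)
((26 - 5*y) + 3372)/(O + 1290) = ((26 - 5*(-3)) + 3372)/(1983 + 1290) = ((26 + 15) + 3372)/3273 = (41 + 3372)*(1/3273) = 3413*(1/3273) = 3413/3273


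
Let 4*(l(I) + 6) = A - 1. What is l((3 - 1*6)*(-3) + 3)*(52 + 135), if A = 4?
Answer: -3927/4 ≈ -981.75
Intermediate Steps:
l(I) = -21/4 (l(I) = -6 + (4 - 1)/4 = -6 + (1/4)*3 = -6 + 3/4 = -21/4)
l((3 - 1*6)*(-3) + 3)*(52 + 135) = -21*(52 + 135)/4 = -21/4*187 = -3927/4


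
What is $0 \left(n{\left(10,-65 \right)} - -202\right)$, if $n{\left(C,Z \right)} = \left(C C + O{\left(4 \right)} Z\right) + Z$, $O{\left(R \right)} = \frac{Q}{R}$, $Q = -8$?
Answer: $0$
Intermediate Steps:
$O{\left(R \right)} = - \frac{8}{R}$
$n{\left(C,Z \right)} = C^{2} - Z$ ($n{\left(C,Z \right)} = \left(C C + - \frac{8}{4} Z\right) + Z = \left(C^{2} + \left(-8\right) \frac{1}{4} Z\right) + Z = \left(C^{2} - 2 Z\right) + Z = C^{2} - Z$)
$0 \left(n{\left(10,-65 \right)} - -202\right) = 0 \left(\left(10^{2} - -65\right) - -202\right) = 0 \left(\left(100 + 65\right) + 202\right) = 0 \left(165 + 202\right) = 0 \cdot 367 = 0$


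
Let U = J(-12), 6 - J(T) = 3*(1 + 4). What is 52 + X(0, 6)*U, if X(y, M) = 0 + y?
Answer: 52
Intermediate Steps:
X(y, M) = y
J(T) = -9 (J(T) = 6 - 3*(1 + 4) = 6 - 3*5 = 6 - 1*15 = 6 - 15 = -9)
U = -9
52 + X(0, 6)*U = 52 + 0*(-9) = 52 + 0 = 52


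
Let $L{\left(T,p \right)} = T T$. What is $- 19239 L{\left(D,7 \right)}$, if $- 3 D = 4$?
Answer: $- \frac{102608}{3} \approx -34203.0$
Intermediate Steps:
$D = - \frac{4}{3}$ ($D = \left(- \frac{1}{3}\right) 4 = - \frac{4}{3} \approx -1.3333$)
$L{\left(T,p \right)} = T^{2}$
$- 19239 L{\left(D,7 \right)} = - 19239 \left(- \frac{4}{3}\right)^{2} = \left(-19239\right) \frac{16}{9} = - \frac{102608}{3}$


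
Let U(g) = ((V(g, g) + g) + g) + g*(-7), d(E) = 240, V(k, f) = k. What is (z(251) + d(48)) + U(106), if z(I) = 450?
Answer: 266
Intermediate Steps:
U(g) = -4*g (U(g) = ((g + g) + g) + g*(-7) = (2*g + g) - 7*g = 3*g - 7*g = -4*g)
(z(251) + d(48)) + U(106) = (450 + 240) - 4*106 = 690 - 424 = 266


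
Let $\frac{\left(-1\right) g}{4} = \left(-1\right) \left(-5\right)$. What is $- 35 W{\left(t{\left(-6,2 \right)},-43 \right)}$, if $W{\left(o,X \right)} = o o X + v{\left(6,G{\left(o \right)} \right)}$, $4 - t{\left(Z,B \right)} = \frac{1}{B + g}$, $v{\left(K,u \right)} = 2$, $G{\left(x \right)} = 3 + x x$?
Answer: $\frac{7997465}{324} \approx 24684.0$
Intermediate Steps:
$G{\left(x \right)} = 3 + x^{2}$
$g = -20$ ($g = - 4 \left(\left(-1\right) \left(-5\right)\right) = \left(-4\right) 5 = -20$)
$t{\left(Z,B \right)} = 4 - \frac{1}{-20 + B}$ ($t{\left(Z,B \right)} = 4 - \frac{1}{B - 20} = 4 - \frac{1}{-20 + B}$)
$W{\left(o,X \right)} = 2 + X o^{2}$ ($W{\left(o,X \right)} = o o X + 2 = o^{2} X + 2 = X o^{2} + 2 = 2 + X o^{2}$)
$- 35 W{\left(t{\left(-6,2 \right)},-43 \right)} = - 35 \left(2 - 43 \left(\frac{-81 + 4 \cdot 2}{-20 + 2}\right)^{2}\right) = - 35 \left(2 - 43 \left(\frac{-81 + 8}{-18}\right)^{2}\right) = - 35 \left(2 - 43 \left(\left(- \frac{1}{18}\right) \left(-73\right)\right)^{2}\right) = - 35 \left(2 - 43 \left(\frac{73}{18}\right)^{2}\right) = - 35 \left(2 - \frac{229147}{324}\right) = \left(-35\right) \left(- \frac{228499}{324}\right) = \frac{7997465}{324}$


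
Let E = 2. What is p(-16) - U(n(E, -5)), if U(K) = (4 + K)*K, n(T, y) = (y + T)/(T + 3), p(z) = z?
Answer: -349/25 ≈ -13.960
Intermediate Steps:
n(T, y) = (T + y)/(3 + T)
U(K) = K*(4 + K)
p(-16) - U(n(E, -5)) = -16 - (2 - 5)/(3 + 2)*(4 + (2 - 5)/(3 + 2)) = -16 - -3/5*(4 - 3/5) = -16 - (⅕)*(-3)*(4 + (⅕)*(-3)) = -16 - (-3)*(4 - ⅗)/5 = -16 - (-3)*17/(5*5) = -16 - 1*(-51/25) = -16 + 51/25 = -349/25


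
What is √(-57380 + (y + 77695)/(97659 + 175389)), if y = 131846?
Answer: I*√118831132013682/45508 ≈ 239.54*I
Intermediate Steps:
√(-57380 + (y + 77695)/(97659 + 175389)) = √(-57380 + (131846 + 77695)/(97659 + 175389)) = √(-57380 + 209541/273048) = √(-57380 + 209541*(1/273048)) = √(-57380 + 69847/91016) = √(-5222428233/91016) = I*√118831132013682/45508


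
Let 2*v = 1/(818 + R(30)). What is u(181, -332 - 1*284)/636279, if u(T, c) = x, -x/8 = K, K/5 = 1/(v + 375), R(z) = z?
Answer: -67840/404674080279 ≈ -1.6764e-7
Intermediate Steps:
v = 1/1696 (v = 1/(2*(818 + 30)) = (1/2)/848 = (1/2)*(1/848) = 1/1696 ≈ 0.00058962)
K = 8480/636001 (K = 5/(1/1696 + 375) = 5/(636001/1696) = 5*(1696/636001) = 8480/636001 ≈ 0.013333)
x = -67840/636001 (x = -8*8480/636001 = -67840/636001 ≈ -0.10667)
u(T, c) = -67840/636001
u(181, -332 - 1*284)/636279 = -67840/636001/636279 = -67840/636001*1/636279 = -67840/404674080279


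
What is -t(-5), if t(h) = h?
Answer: 5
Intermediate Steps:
-t(-5) = -1*(-5) = 5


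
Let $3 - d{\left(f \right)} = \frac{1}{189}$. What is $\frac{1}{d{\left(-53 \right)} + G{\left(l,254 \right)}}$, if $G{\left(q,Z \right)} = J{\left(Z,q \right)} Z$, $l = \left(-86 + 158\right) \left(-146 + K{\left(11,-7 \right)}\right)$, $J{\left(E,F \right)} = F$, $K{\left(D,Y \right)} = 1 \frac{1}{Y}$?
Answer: $- \frac{189}{505132282} \approx -3.7416 \cdot 10^{-7}$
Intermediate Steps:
$K{\left(D,Y \right)} = \frac{1}{Y}$
$d{\left(f \right)} = \frac{566}{189}$ ($d{\left(f \right)} = 3 - \frac{1}{189} = \frac{566}{189}$)
$l = - \frac{73656}{7}$ ($l = \left(-86 + 158\right) \left(-146 + \frac{1}{-7}\right) = 72 \left(-146 - \frac{1}{7}\right) = 72 \left(- \frac{1023}{7}\right) = - \frac{73656}{7} \approx -10522.0$)
$G{\left(q,Z \right)} = Z q$ ($G{\left(q,Z \right)} = q Z = Z q$)
$\frac{1}{d{\left(-53 \right)} + G{\left(l,254 \right)}} = \frac{1}{\frac{566}{189} + 254 \left(- \frac{73656}{7}\right)} = \frac{1}{\frac{566}{189} - \frac{18708624}{7}} = \frac{1}{- \frac{505132282}{189}} = - \frac{189}{505132282}$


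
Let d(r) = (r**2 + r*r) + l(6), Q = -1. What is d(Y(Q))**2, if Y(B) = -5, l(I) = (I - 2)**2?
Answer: 4356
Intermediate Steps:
l(I) = (-2 + I)**2
d(r) = 16 + 2*r**2 (d(r) = (r**2 + r*r) + (-2 + 6)**2 = (r**2 + r**2) + 4**2 = 2*r**2 + 16 = 16 + 2*r**2)
d(Y(Q))**2 = (16 + 2*(-5)**2)**2 = (16 + 2*25)**2 = (16 + 50)**2 = 66**2 = 4356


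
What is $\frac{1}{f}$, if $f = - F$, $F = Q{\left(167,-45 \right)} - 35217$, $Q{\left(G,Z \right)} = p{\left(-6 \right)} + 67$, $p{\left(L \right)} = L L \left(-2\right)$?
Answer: $\frac{1}{35222} \approx 2.8391 \cdot 10^{-5}$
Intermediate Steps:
$p{\left(L \right)} = - 2 L^{2}$ ($p{\left(L \right)} = L^{2} \left(-2\right) = - 2 L^{2}$)
$Q{\left(G,Z \right)} = -5$ ($Q{\left(G,Z \right)} = - 2 \left(-6\right)^{2} + 67 = \left(-2\right) 36 + 67 = -72 + 67 = -5$)
$F = -35222$ ($F = -5 - 35217 = -35222$)
$f = 35222$ ($f = \left(-1\right) \left(-35222\right) = 35222$)
$\frac{1}{f} = \frac{1}{35222}$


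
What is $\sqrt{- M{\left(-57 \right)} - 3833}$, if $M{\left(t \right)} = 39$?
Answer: $44 i \sqrt{2} \approx 62.225 i$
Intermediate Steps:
$\sqrt{- M{\left(-57 \right)} - 3833} = \sqrt{\left(-1\right) 39 - 3833} = \sqrt{-39 - 3833} = \sqrt{-3872} = 44 i \sqrt{2}$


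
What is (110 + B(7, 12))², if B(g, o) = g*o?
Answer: 37636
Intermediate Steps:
(110 + B(7, 12))² = (110 + 7*12)² = (110 + 84)² = 194² = 37636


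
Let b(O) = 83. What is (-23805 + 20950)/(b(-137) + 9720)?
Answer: -2855/9803 ≈ -0.29124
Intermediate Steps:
(-23805 + 20950)/(b(-137) + 9720) = (-23805 + 20950)/(83 + 9720) = -2855/9803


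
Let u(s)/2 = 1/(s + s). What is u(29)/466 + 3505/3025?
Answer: 9473919/8175970 ≈ 1.1588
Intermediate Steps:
u(s) = 1/s (u(s) = 2/(s + s) = 2/((2*s)) = 2*(1/(2*s)) = 1/s)
u(29)/466 + 3505/3025 = 1/(29*466) + 3505/3025 = (1/29)*(1/466) + 3505*(1/3025) = 1/13514 + 701/605 = 9473919/8175970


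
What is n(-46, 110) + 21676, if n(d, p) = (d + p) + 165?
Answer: 21905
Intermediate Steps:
n(d, p) = 165 + d + p
n(-46, 110) + 21676 = (165 - 46 + 110) + 21676 = 229 + 21676 = 21905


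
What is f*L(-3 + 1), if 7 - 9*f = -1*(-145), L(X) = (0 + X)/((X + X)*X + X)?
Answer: 46/9 ≈ 5.1111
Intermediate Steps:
L(X) = X/(X + 2*X²) (L(X) = X/((2*X)*X + X) = X/(2*X² + X) = X/(X + 2*X²))
f = -46/3 (f = 7/9 - (-1)*(-145)/9 = 7/9 - ⅑*145 = 7/9 - 145/9 = -46/3 ≈ -15.333)
f*L(-3 + 1) = -46/(3*(1 + 2*(-3 + 1))) = -46/(3*(1 + 2*(-2))) = -46/(3*(1 - 4)) = -46/3/(-3) = -46/3*(-⅓) = 46/9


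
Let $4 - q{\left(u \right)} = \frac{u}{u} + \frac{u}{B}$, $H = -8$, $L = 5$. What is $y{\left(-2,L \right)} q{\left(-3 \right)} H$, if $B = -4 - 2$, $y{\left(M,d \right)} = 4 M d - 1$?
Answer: $820$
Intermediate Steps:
$y{\left(M,d \right)} = -1 + 4 M d$ ($y{\left(M,d \right)} = 4 M d - 1 = -1 + 4 M d$)
$B = -6$
$q{\left(u \right)} = 3 + \frac{u}{6}$ ($q{\left(u \right)} = 4 - \left(\frac{u}{u} + \frac{u}{-6}\right) = 4 - \left(1 + u \left(- \frac{1}{6}\right)\right) = 4 - \left(1 - \frac{u}{6}\right) = 4 + \left(-1 + \frac{u}{6}\right) = 3 + \frac{u}{6}$)
$y{\left(-2,L \right)} q{\left(-3 \right)} H = \left(-1 + 4 \left(-2\right) 5\right) \left(3 + \frac{1}{6} \left(-3\right)\right) \left(-8\right) = \left(-1 - 40\right) \left(3 - \frac{1}{2}\right) \left(-8\right) = \left(-41\right) \frac{5}{2} \left(-8\right) = \left(- \frac{205}{2}\right) \left(-8\right) = 820$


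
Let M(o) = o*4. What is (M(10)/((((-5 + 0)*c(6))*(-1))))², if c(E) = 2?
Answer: 16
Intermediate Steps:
M(o) = 4*o
(M(10)/((((-5 + 0)*c(6))*(-1))))² = ((4*10)/((((-5 + 0)*2)*(-1))))² = (40/((-5*2*(-1))))² = (40/((-10*(-1))))² = (40/10)² = (40*(⅒))² = 4² = 16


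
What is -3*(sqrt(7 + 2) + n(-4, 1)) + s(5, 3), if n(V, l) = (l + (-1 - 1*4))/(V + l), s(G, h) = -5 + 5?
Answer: -13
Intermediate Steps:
s(G, h) = 0
n(V, l) = (-5 + l)/(V + l) (n(V, l) = (l + (-1 - 4))/(V + l) = (l - 5)/(V + l) = (-5 + l)/(V + l))
-3*(sqrt(7 + 2) + n(-4, 1)) + s(5, 3) = -3*(sqrt(7 + 2) + (-5 + 1)/(-4 + 1)) + 0 = -3*(sqrt(9) - 4/(-3)) + 0 = -3*(3 - 1/3*(-4)) + 0 = -3*(3 + 4/3) + 0 = -3*13/3 + 0 = -13 + 0 = -13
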